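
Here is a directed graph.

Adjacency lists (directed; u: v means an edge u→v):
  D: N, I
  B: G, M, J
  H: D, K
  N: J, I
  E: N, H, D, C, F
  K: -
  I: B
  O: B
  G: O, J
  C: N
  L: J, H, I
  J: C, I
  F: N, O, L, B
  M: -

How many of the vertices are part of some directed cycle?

A vertex is on a directed cycle iff it belongs to a strongly connected component of size ≥ 2 (or has a self-loop).
The vertices on cycles are {B, C, G, I, J, N, O} — 7 in total.

7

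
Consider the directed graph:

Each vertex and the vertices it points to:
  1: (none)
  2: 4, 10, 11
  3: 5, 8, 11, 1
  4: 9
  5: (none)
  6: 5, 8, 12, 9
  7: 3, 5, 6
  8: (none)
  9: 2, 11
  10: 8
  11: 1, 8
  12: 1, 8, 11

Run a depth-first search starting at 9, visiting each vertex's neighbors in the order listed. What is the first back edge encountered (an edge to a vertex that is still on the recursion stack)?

DFS from 9 (visiting each vertex's neighbors in the order listed); mark gray on enter, black on exit:
9 gray
  2 gray
    4 gray
      4→9: 9 is gray → back edge
First back edge: 4 → 9.

4→9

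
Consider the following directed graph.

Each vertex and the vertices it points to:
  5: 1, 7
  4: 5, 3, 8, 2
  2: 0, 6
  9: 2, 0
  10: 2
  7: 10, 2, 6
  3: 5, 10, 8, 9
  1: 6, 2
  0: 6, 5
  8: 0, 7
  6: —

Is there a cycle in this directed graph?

DFS with white/gray/black marking, starting from 1:
1 gray
  6 gray
  6 black
  2 gray
    0 gray
      0→6: 6 black — skip
      5 gray
        5→1: 1 is gray → back edge
Back edge found, so a cycle exists: 1 → 2 → 0 → 5 → 1.

Yes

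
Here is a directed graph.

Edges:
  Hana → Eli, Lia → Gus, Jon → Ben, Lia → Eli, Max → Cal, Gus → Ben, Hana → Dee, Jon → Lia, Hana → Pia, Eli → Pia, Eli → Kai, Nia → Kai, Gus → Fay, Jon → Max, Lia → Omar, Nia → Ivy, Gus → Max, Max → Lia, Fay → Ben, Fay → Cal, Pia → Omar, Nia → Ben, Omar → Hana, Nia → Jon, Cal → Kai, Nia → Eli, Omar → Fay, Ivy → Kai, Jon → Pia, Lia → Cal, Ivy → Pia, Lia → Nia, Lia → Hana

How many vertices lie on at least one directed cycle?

9

A vertex is on a directed cycle iff it belongs to a strongly connected component of size ≥ 2 (or has a self-loop).
The vertices on cycles are {Eli, Gus, Jon, Lia, Max, Nia, Pia, Hana, Omar} — 9 in total.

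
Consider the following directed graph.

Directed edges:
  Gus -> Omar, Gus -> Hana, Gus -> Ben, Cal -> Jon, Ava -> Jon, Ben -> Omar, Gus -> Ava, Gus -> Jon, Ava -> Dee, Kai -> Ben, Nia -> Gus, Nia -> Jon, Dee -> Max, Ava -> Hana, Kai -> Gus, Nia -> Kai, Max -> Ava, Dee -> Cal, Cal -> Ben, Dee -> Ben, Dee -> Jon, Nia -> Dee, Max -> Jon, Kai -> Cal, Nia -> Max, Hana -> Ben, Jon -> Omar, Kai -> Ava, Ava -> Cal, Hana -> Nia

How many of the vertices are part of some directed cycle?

7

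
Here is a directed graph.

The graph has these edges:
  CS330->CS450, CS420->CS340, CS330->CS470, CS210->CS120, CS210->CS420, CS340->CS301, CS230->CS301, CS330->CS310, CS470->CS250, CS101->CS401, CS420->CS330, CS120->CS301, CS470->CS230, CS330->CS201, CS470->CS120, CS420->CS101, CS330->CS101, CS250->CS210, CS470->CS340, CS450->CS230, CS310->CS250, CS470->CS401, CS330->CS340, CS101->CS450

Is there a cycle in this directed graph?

Yes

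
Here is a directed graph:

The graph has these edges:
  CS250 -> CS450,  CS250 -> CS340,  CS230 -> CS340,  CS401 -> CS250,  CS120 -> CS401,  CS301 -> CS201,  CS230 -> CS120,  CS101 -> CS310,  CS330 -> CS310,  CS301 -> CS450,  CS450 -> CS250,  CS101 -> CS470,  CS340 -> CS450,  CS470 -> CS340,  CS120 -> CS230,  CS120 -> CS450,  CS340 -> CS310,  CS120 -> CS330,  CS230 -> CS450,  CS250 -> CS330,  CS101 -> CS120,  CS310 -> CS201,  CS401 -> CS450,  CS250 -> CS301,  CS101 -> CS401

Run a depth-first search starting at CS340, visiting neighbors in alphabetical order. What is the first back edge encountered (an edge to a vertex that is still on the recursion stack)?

CS301->CS450

DFS from CS340 (visiting neighbors in alphabetical order); mark gray on enter, black on exit:
CS340 gray
  CS310 gray
    CS201 gray
    CS201 black
  CS310 black
  CS450 gray
    CS250 gray
      CS301 gray
        CS301→CS201: CS201 black — skip
        CS301→CS450: CS450 is gray → back edge
First back edge: CS301 → CS450.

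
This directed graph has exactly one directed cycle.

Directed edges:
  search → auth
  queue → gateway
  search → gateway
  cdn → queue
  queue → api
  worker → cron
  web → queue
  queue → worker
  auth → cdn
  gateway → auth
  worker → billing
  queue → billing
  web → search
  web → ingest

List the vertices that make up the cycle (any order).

cdn, auth, queue, gateway

DFS with gray/black marking from queue:
queue gray
  worker gray
    cron gray
    cron black
    billing gray
    billing black
  worker black
  queue→billing: billing black — skip
  gateway gray
    auth gray
      cdn gray
        cdn→queue: queue is gray → back edge
Back edge closes the cycle queue → gateway → auth → cdn → queue; its vertices are {cdn, auth, queue, gateway}.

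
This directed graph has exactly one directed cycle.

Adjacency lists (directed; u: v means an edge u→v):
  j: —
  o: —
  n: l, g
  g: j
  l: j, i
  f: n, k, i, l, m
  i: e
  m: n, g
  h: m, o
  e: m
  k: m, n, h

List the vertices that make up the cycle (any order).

DFS with gray/black marking from i:
i gray
  e gray
    m gray
      n gray
        l gray
          j gray
          j black
          l→i: i is gray → back edge
Back edge closes the cycle i → e → m → n → l → i; its vertices are {e, i, l, m, n}.

e, i, l, m, n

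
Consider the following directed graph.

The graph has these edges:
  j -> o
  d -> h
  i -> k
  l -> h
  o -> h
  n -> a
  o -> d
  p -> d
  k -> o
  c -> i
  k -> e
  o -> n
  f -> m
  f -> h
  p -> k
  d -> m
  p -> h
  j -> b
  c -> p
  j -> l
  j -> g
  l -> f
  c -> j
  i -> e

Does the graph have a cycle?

No

DFS with white/gray/black marking, starting from k:
k gray
  e gray
  e black
  o gray
    h gray
    h black
    d gray
      m gray
      m black
      d→h: h black — skip
    d black
    n gray
      a gray
      a black
    n black
  o black
k black
c gray
  j gray
    g gray
    g black
    l gray
      f gray
        f→h: h black — skip
        f→m: m black — skip
      f black
      l→h: h black — skip
    l black
    j→o: o black — skip
    b gray
    b black
  j black
  i gray
    i→e: e black — skip
    i→k: k black — skip
  i black
  p gray
    p→k: k black — skip
    p→h: h black — skip
    p→d: d black — skip
  p black
c black
Every edge goes to a white or black vertex — no back edge, so the graph is acyclic.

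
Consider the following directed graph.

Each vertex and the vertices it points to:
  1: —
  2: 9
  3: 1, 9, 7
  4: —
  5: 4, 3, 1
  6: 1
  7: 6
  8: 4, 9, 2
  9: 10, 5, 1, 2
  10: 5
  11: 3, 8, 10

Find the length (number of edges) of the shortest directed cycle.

For each vertex v, BFS finds the shortest path from v back to v.
The shortest such closed walk is 9 → 2 → 9, length 2.

2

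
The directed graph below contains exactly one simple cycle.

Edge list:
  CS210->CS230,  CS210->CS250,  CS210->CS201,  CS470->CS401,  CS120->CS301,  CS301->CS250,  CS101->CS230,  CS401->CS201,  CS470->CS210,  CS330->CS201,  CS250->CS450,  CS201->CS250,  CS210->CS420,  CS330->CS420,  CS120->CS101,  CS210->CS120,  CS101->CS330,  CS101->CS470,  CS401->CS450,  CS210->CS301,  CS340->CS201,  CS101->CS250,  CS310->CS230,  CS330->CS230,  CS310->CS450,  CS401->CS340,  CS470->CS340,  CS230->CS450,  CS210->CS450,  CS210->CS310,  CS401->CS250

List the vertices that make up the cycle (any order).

CS101, CS120, CS210, CS470

DFS with gray/black marking from CS101:
CS101 gray
  CS250 gray
    CS450 gray
    CS450 black
  CS250 black
  CS230 gray
    CS230→CS450: CS450 black — skip
  CS230 black
  CS330 gray
    CS330→CS230: CS230 black — skip
    CS201 gray
      CS201→CS250: CS250 black — skip
    CS201 black
    CS420 gray
    CS420 black
  CS330 black
  CS470 gray
    CS210 gray
      CS210→CS450: CS450 black — skip
      CS210→CS420: CS420 black — skip
      CS310 gray
        CS310→CS450: CS450 black — skip
        CS310→CS230: CS230 black — skip
      CS310 black
      CS210→CS250: CS250 black — skip
      CS210→CS230: CS230 black — skip
      CS210→CS201: CS201 black — skip
      CS120 gray
        CS120→CS101: CS101 is gray → back edge
Back edge closes the cycle CS101 → CS470 → CS210 → CS120 → CS101; its vertices are {CS101, CS120, CS210, CS470}.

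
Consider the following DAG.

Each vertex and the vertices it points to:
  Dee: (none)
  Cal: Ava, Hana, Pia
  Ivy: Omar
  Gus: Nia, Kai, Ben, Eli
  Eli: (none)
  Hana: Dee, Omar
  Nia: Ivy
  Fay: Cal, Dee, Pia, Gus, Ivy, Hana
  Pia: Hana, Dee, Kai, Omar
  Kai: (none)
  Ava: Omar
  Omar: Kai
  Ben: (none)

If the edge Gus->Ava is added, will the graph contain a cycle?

Adding Gus→Ava creates a cycle iff Ava can already reach Gus.
Explore from Ava: no path reaches Gus. The graph stays acyclic.

No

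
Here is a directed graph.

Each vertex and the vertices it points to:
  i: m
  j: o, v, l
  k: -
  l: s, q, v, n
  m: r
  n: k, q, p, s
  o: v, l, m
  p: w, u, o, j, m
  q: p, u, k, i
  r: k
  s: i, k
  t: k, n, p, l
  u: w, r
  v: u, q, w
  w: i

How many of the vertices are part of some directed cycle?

7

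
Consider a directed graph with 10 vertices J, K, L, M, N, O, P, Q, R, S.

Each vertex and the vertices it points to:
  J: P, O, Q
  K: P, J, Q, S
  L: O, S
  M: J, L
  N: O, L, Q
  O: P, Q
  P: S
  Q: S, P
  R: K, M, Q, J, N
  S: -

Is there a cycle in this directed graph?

No

DFS with white/gray/black marking, starting from K:
K gray
  P gray
    S gray
    S black
  P black
  J gray
    J→P: P black — skip
    O gray
      O→P: P black — skip
      Q gray
        Q→S: S black — skip
        Q→P: P black — skip
      Q black
    O black
    J→Q: Q black — skip
  J black
  K→Q: Q black — skip
  K→S: S black — skip
K black
L gray
  L→O: O black — skip
  L→S: S black — skip
L black
M gray
  M→J: J black — skip
  M→L: L black — skip
M black
N gray
  N→O: O black — skip
  N→L: L black — skip
  N→Q: Q black — skip
N black
R gray
  R→K: K black — skip
  R→M: M black — skip
  R→Q: Q black — skip
  R→J: J black — skip
  R→N: N black — skip
R black
Every edge goes to a white or black vertex — no back edge, so the graph is acyclic.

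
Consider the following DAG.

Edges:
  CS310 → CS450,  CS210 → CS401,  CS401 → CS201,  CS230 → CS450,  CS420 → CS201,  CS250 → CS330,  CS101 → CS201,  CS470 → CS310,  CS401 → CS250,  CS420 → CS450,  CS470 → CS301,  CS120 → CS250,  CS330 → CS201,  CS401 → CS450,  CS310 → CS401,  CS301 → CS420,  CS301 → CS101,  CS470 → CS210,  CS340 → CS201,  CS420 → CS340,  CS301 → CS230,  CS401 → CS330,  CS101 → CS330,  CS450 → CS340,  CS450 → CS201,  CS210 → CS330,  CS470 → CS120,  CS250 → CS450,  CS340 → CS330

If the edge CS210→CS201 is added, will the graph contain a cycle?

Adding CS210→CS201 creates a cycle iff CS201 can already reach CS210.
Explore from CS201: no path reaches CS210. The graph stays acyclic.

No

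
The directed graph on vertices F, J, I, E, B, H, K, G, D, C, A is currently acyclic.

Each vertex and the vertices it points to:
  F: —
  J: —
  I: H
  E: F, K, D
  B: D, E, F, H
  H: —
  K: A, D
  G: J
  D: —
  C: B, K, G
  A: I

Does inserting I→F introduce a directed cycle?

Adding I→F creates a cycle iff F can already reach I.
Explore from F: no path reaches I. The graph stays acyclic.

No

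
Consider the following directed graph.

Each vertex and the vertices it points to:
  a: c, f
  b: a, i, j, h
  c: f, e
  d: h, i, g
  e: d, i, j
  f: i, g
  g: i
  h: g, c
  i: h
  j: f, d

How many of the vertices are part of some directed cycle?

8

A vertex is on a directed cycle iff it belongs to a strongly connected component of size ≥ 2 (or has a self-loop).
The vertices on cycles are {c, d, e, f, g, h, i, j} — 8 in total.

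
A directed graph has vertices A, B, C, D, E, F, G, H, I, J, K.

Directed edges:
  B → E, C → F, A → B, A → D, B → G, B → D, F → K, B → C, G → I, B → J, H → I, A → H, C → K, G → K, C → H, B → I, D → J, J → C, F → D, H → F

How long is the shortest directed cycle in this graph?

4

For each vertex v, BFS finds the shortest path from v back to v.
The shortest such closed walk is C → F → D → J → C, length 4.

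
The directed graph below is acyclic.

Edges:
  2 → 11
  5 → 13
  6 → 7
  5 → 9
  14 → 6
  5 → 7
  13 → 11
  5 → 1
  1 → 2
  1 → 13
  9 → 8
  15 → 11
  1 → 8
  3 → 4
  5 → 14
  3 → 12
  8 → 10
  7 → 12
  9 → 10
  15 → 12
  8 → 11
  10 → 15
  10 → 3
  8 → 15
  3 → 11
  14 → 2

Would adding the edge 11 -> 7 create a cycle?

Adding 11→7 creates a cycle iff 7 can already reach 11.
Explore from 7: no path reaches 11. The graph stays acyclic.

No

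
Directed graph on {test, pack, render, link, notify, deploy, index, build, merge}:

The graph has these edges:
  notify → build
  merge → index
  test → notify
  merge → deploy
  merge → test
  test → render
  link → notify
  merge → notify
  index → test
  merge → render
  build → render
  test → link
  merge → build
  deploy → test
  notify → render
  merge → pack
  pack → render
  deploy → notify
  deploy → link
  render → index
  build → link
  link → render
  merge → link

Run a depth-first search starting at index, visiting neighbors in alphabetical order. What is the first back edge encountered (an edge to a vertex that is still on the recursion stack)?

build->link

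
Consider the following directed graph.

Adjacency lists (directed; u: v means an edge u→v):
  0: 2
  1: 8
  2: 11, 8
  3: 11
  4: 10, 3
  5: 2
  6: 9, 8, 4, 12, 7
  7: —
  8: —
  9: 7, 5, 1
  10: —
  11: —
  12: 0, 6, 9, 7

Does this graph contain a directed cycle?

Yes

DFS with white/gray/black marking, starting from 4:
4 gray
  10 gray
  10 black
  3 gray
    11 gray
    11 black
  3 black
4 black
0 gray
  2 gray
    2→11: 11 black — skip
    8 gray
    8 black
  2 black
0 black
1 gray
  1→8: 8 black — skip
1 black
5 gray
  5→2: 2 black — skip
5 black
6 gray
  9 gray
    7 gray
    7 black
    9→5: 5 black — skip
    9→1: 1 black — skip
  9 black
  6→8: 8 black — skip
  6→4: 4 black — skip
  12 gray
    12→0: 0 black — skip
    12→6: 6 is gray → back edge
Back edge found, so a cycle exists: 6 → 12 → 6.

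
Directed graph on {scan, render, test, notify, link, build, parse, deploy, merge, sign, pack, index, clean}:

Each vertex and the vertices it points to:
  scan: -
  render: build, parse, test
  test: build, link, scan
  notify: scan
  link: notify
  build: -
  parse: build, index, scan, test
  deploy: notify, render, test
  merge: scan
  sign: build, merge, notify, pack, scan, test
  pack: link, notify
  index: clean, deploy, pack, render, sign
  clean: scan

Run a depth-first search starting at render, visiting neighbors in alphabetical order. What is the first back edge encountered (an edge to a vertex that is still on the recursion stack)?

deploy->render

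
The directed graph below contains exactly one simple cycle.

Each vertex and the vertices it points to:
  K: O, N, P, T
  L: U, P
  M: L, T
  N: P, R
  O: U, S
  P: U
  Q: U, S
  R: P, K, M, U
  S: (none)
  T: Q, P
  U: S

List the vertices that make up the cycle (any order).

K, N, R

DFS with gray/black marking from N:
N gray
  P gray
    U gray
      S gray
      S black
    U black
  P black
  R gray
    R→P: P black — skip
    K gray
      O gray
        O→U: U black — skip
        O→S: S black — skip
      O black
      K→N: N is gray → back edge
Back edge closes the cycle N → R → K → N; its vertices are {K, N, R}.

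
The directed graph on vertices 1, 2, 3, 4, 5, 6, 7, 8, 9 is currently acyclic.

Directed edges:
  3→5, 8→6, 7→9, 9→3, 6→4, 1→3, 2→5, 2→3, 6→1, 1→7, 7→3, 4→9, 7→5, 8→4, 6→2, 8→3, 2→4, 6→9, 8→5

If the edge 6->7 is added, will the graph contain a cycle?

No

Adding 6→7 creates a cycle iff 7 can already reach 6.
Explore from 7: no path reaches 6. The graph stays acyclic.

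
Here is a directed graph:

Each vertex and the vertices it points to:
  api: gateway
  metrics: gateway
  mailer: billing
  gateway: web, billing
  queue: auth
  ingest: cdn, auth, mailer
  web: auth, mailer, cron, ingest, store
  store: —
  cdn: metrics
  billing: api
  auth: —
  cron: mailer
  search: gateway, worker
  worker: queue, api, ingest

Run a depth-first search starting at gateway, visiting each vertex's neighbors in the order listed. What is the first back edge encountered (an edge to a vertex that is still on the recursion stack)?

DFS from gateway (visiting each vertex's neighbors in the order listed); mark gray on enter, black on exit:
gateway gray
  web gray
    auth gray
    auth black
    mailer gray
      billing gray
        api gray
          api→gateway: gateway is gray → back edge
First back edge: api → gateway.

api->gateway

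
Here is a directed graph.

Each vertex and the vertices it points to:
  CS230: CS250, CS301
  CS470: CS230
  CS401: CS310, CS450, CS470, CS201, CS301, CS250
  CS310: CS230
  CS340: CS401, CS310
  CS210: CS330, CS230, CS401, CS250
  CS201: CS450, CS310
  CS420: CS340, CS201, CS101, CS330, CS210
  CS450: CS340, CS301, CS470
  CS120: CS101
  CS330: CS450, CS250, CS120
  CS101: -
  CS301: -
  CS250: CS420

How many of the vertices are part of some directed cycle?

11

A vertex is on a directed cycle iff it belongs to a strongly connected component of size ≥ 2 (or has a self-loop).
The vertices on cycles are {CS201, CS210, CS230, CS250, CS310, CS330, CS340, CS401, CS420, CS450, CS470} — 11 in total.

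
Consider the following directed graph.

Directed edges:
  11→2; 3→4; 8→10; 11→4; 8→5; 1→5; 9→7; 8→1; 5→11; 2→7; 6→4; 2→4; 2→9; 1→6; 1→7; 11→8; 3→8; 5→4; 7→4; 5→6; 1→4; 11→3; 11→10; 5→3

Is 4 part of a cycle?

4 lies on a cycle iff there is a path from 4 back to itself.
Exploring from 4, it never reaches itself; equivalently, its strongly connected component is a singleton.

No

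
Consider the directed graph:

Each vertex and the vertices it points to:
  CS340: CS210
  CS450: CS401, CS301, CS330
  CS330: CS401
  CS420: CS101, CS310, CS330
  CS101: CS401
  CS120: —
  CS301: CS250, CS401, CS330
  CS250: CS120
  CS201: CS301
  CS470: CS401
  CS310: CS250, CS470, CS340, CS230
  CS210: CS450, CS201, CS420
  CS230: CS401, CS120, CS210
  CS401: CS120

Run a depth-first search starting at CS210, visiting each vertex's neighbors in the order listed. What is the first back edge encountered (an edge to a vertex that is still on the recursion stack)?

CS340→CS210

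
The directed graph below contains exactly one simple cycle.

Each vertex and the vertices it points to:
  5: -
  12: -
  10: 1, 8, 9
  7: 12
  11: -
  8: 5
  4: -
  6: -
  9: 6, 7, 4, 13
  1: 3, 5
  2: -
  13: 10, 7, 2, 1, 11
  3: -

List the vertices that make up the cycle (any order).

9, 10, 13

DFS with gray/black marking from 10:
10 gray
  1 gray
    3 gray
    3 black
    5 gray
    5 black
  1 black
  8 gray
    8→5: 5 black — skip
  8 black
  9 gray
    6 gray
    6 black
    7 gray
      12 gray
      12 black
    7 black
    4 gray
    4 black
    13 gray
      13→10: 10 is gray → back edge
Back edge closes the cycle 10 → 9 → 13 → 10; its vertices are {9, 10, 13}.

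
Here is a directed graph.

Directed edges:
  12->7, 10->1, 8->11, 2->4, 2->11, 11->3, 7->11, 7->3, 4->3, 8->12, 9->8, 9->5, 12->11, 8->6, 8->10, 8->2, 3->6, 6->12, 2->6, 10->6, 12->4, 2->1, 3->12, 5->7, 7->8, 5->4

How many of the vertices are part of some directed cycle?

A vertex is on a directed cycle iff it belongs to a strongly connected component of size ≥ 2 (or has a self-loop).
The vertices on cycles are {2, 3, 4, 6, 7, 8, 10, 11, 12} — 9 in total.

9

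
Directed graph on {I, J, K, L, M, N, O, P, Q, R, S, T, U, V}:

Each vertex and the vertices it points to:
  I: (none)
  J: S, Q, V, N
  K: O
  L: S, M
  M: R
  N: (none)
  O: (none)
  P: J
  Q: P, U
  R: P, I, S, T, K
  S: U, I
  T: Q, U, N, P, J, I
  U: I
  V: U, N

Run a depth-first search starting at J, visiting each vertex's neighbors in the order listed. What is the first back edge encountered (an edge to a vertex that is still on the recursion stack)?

P->J

DFS from J (visiting each vertex's neighbors in the order listed); mark gray on enter, black on exit:
J gray
  S gray
    U gray
      I gray
      I black
    U black
    S→I: I black — skip
  S black
  Q gray
    P gray
      P→J: J is gray → back edge
First back edge: P → J.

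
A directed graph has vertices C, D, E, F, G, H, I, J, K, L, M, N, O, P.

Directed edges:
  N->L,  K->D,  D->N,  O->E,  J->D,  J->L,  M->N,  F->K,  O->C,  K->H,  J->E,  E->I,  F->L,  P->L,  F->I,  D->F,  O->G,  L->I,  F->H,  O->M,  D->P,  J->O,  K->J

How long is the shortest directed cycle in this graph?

For each vertex v, BFS finds the shortest path from v back to v.
The shortest such closed walk is D → F → K → D, length 3.

3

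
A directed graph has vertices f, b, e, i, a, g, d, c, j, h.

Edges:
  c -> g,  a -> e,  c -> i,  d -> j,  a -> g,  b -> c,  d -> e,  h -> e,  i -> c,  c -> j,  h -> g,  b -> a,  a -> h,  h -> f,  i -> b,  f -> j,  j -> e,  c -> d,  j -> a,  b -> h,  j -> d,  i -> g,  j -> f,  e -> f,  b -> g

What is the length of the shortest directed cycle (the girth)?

For each vertex v, BFS finds the shortest path from v back to v.
The shortest such closed walk is i → c → i, length 2.

2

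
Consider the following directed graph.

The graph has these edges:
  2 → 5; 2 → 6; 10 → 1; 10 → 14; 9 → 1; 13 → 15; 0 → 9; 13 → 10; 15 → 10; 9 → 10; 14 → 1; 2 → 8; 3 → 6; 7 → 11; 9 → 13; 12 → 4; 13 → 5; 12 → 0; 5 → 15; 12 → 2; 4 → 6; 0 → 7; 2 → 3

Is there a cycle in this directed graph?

No

DFS with white/gray/black marking, starting from 12:
12 gray
  4 gray
    6 gray
    6 black
  4 black
  0 gray
    9 gray
      10 gray
        14 gray
          1 gray
          1 black
        14 black
        10→1: 1 black — skip
      10 black
      9→1: 1 black — skip
      13 gray
        15 gray
          15→10: 10 black — skip
        15 black
        13→10: 10 black — skip
        5 gray
          5→15: 15 black — skip
        5 black
      13 black
    9 black
    7 gray
      11 gray
      11 black
    7 black
  0 black
  2 gray
    2→6: 6 black — skip
    2→5: 5 black — skip
    8 gray
    8 black
    3 gray
      3→6: 6 black — skip
    3 black
  2 black
12 black
Every edge goes to a white or black vertex — no back edge, so the graph is acyclic.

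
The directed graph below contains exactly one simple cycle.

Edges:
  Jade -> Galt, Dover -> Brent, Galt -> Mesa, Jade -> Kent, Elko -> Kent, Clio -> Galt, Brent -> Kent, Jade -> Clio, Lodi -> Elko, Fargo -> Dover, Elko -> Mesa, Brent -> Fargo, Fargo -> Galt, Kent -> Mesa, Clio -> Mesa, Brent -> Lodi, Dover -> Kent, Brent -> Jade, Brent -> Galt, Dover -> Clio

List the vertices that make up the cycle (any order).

DFS with gray/black marking from Brent:
Brent gray
  Kent gray
    Mesa gray
    Mesa black
  Kent black
  Galt gray
    Galt→Mesa: Mesa black — skip
  Galt black
  Lodi gray
    Elko gray
      Elko→Kent: Kent black — skip
      Elko→Mesa: Mesa black — skip
    Elko black
  Lodi black
  Fargo gray
    Fargo→Galt: Galt black — skip
    Dover gray
      Dover→Brent: Brent is gray → back edge
Back edge closes the cycle Brent → Fargo → Dover → Brent; its vertices are {Brent, Dover, Fargo}.

Brent, Dover, Fargo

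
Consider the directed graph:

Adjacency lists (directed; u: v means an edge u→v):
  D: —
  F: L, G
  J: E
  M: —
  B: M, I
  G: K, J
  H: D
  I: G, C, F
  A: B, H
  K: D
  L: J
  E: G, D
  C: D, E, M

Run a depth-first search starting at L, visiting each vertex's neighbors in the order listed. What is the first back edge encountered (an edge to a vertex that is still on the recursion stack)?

DFS from L (visiting each vertex's neighbors in the order listed); mark gray on enter, black on exit:
L gray
  J gray
    E gray
      G gray
        K gray
          D gray
          D black
        K black
        G→J: J is gray → back edge
First back edge: G → J.

G->J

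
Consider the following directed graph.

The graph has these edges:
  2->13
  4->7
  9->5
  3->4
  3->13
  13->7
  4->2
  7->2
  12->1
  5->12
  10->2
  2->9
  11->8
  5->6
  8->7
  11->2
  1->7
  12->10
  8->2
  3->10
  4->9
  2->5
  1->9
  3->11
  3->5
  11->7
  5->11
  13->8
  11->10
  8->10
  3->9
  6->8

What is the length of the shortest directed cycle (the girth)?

3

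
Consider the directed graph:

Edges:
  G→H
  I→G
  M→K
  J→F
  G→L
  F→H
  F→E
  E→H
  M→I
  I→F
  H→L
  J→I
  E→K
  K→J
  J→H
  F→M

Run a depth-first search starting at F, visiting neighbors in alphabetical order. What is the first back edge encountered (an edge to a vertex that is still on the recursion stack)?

DFS from F (visiting neighbors in alphabetical order); mark gray on enter, black on exit:
F gray
  E gray
    H gray
      L gray
      L black
    H black
    K gray
      J gray
        J→F: F is gray → back edge
First back edge: J → F.

J->F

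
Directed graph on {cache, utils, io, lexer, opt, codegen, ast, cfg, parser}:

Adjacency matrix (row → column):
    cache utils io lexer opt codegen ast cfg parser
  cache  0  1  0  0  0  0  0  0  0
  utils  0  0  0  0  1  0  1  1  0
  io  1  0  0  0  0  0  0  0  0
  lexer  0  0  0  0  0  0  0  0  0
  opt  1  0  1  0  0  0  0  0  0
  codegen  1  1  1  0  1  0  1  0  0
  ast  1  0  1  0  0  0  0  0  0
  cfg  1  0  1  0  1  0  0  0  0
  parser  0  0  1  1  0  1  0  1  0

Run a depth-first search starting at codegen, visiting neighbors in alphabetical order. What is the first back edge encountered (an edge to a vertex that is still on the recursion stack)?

DFS from codegen (visiting neighbors in alphabetical order); mark gray on enter, black on exit:
codegen gray
  ast gray
    cache gray
      utils gray
        utils→ast: ast is gray → back edge
First back edge: utils → ast.

utils->ast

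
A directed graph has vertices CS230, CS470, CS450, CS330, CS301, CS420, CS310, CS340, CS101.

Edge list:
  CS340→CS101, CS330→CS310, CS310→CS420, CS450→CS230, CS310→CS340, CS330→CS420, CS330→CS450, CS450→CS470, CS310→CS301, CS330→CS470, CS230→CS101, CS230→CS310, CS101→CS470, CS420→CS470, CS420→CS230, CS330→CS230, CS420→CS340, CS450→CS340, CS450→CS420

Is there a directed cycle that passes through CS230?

CS230 is on a cycle iff CS230 can reach itself via ≥1 edge.
CS230 → CS310 → CS420 → CS230 — yes.

Yes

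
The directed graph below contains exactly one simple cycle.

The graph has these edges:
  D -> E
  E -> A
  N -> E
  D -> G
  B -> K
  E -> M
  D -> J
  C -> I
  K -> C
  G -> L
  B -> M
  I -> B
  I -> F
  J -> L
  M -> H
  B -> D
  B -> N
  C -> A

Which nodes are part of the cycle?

B, C, I, K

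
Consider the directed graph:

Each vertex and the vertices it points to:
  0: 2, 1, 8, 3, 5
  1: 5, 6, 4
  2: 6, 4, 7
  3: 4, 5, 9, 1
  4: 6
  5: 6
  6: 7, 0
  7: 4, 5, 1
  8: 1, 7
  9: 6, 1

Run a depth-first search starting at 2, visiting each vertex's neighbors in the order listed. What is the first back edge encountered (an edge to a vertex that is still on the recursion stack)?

DFS from 2 (visiting each vertex's neighbors in the order listed); mark gray on enter, black on exit:
2 gray
  6 gray
    7 gray
      4 gray
        4→6: 6 is gray → back edge
First back edge: 4 → 6.

4→6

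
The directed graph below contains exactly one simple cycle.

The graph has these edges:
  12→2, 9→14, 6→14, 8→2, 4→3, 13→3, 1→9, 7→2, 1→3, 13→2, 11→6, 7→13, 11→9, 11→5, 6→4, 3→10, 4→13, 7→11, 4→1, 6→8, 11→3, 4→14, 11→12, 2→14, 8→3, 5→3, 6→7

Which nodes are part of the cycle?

DFS with gray/black marking from 11:
11 gray
  12 gray
    2 gray
      14 gray
      14 black
    2 black
  12 black
  3 gray
    10 gray
    10 black
  3 black
  6 gray
    6→14: 14 black — skip
    4 gray
      13 gray
        13→3: 3 black — skip
        13→2: 2 black — skip
      13 black
      1 gray
        9 gray
          9→14: 14 black — skip
        9 black
        1→3: 3 black — skip
      1 black
      4→3: 3 black — skip
      4→14: 14 black — skip
    4 black
    7 gray
      7→13: 13 black — skip
      7→11: 11 is gray → back edge
Back edge closes the cycle 11 → 6 → 7 → 11; its vertices are {6, 7, 11}.

6, 7, 11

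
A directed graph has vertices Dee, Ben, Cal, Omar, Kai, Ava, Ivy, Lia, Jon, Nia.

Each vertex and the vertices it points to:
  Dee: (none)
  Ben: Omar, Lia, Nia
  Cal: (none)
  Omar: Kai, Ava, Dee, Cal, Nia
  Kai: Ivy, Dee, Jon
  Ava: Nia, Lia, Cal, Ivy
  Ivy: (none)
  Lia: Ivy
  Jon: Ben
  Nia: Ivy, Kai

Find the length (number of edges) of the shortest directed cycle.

For each vertex v, BFS finds the shortest path from v back to v.
The shortest such closed walk is Omar → Kai → Jon → Ben → Omar, length 4.

4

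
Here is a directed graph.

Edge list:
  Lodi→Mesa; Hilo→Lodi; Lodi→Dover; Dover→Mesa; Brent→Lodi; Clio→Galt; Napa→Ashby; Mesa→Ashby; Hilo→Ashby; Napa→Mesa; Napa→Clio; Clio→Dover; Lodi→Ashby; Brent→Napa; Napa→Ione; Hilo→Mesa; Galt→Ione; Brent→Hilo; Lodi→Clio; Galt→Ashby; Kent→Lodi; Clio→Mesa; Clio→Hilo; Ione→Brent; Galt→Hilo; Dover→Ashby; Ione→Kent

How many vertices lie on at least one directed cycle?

8

A vertex is on a directed cycle iff it belongs to a strongly connected component of size ≥ 2 (or has a self-loop).
The vertices on cycles are {Clio, Galt, Hilo, Ione, Kent, Lodi, Napa, Brent} — 8 in total.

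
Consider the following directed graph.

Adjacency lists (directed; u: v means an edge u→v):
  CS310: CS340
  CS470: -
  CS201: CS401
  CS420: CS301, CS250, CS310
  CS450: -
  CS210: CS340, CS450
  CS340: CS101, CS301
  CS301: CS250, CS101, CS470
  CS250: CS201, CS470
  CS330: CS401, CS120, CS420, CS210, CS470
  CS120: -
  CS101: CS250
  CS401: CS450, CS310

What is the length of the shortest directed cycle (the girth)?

For each vertex v, BFS finds the shortest path from v back to v.
The shortest such closed walk is CS401 → CS310 → CS340 → CS101 → CS250 → CS201 → CS401, length 6.

6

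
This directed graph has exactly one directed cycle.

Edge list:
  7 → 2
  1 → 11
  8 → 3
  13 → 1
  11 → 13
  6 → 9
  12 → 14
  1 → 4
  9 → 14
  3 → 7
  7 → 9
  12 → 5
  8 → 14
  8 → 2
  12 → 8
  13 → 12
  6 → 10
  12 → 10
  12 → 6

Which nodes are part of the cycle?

DFS with gray/black marking from 1:
1 gray
  4 gray
  4 black
  11 gray
    13 gray
      12 gray
        8 gray
          14 gray
          14 black
          2 gray
          2 black
          3 gray
            7 gray
              9 gray
                9→14: 14 black — skip
              9 black
              7→2: 2 black — skip
            7 black
          3 black
        8 black
        12→14: 14 black — skip
        10 gray
        10 black
        5 gray
        5 black
        6 gray
          6→9: 9 black — skip
          6→10: 10 black — skip
        6 black
      12 black
      13→1: 1 is gray → back edge
Back edge closes the cycle 1 → 11 → 13 → 1; its vertices are {1, 11, 13}.

1, 11, 13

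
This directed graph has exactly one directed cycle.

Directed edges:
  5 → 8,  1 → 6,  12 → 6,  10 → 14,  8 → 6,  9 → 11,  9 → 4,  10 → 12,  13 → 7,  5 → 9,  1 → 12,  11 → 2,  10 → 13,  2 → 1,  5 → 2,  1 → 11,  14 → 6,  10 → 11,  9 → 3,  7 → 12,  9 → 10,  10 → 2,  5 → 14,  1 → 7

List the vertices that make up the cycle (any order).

1, 2, 11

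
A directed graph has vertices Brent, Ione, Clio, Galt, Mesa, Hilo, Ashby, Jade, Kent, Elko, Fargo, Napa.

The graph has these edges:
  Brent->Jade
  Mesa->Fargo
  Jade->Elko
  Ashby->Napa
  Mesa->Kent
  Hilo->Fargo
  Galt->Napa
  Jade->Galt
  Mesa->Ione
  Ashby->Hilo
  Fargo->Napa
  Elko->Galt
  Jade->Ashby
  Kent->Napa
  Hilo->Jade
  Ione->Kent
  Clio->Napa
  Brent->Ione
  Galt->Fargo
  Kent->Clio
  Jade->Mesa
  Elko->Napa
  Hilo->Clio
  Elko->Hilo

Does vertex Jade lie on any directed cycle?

Jade is on a cycle iff Jade can reach itself via ≥1 edge.
Jade → Ashby → Hilo → Jade — yes.

Yes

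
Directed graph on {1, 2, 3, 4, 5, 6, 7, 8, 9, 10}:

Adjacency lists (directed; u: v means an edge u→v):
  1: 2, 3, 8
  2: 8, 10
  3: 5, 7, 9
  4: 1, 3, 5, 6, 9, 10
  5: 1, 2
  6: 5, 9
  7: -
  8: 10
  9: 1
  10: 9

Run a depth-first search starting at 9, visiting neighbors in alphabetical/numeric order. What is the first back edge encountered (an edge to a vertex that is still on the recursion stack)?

DFS from 9 (visiting neighbors in alphabetical/numeric order); mark gray on enter, black on exit:
9 gray
  1 gray
    2 gray
      8 gray
        10 gray
          10→9: 9 is gray → back edge
First back edge: 10 → 9.

10->9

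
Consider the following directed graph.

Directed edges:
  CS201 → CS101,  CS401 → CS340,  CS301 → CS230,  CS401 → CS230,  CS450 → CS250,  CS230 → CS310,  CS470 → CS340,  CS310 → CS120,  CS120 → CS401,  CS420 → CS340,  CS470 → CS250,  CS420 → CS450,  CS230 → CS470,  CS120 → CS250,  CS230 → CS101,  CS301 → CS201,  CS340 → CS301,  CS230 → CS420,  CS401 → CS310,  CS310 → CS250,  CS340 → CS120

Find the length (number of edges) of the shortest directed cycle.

3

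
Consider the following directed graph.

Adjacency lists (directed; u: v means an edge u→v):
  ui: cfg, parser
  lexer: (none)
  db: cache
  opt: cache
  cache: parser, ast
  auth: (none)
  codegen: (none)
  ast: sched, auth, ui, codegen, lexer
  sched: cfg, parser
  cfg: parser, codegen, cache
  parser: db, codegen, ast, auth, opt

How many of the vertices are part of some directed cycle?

8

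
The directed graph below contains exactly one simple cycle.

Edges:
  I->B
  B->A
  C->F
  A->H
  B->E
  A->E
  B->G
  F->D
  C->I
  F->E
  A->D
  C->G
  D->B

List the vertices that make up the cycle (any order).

A, B, D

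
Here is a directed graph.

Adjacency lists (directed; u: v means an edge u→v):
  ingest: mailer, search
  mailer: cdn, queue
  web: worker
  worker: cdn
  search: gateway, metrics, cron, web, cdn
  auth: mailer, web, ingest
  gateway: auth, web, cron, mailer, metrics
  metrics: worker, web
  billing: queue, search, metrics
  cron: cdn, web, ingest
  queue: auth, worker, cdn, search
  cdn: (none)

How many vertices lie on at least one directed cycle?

7

A vertex is on a directed cycle iff it belongs to a strongly connected component of size ≥ 2 (or has a self-loop).
The vertices on cycles are {auth, cron, queue, ingest, mailer, search, gateway} — 7 in total.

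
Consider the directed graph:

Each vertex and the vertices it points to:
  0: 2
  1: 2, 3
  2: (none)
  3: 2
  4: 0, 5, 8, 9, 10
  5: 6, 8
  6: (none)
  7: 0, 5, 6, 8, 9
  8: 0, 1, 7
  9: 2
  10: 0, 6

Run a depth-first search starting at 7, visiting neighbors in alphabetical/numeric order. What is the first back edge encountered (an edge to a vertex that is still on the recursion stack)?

8→7

DFS from 7 (visiting neighbors in alphabetical/numeric order); mark gray on enter, black on exit:
7 gray
  0 gray
    2 gray
    2 black
  0 black
  5 gray
    6 gray
    6 black
    8 gray
      8→0: 0 black — skip
      1 gray
        1→2: 2 black — skip
        3 gray
          3→2: 2 black — skip
        3 black
      1 black
      8→7: 7 is gray → back edge
First back edge: 8 → 7.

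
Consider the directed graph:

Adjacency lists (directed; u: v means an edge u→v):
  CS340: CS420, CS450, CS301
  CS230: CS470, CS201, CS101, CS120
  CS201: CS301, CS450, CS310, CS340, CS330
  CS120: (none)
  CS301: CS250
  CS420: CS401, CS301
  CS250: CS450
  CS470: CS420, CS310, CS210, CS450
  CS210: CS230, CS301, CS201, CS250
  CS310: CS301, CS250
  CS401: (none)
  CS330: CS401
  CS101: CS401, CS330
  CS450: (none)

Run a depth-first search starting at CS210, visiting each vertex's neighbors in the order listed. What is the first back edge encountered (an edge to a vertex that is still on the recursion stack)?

DFS from CS210 (visiting each vertex's neighbors in the order listed); mark gray on enter, black on exit:
CS210 gray
  CS230 gray
    CS470 gray
      CS420 gray
        CS401 gray
        CS401 black
        CS301 gray
          CS250 gray
            CS450 gray
            CS450 black
          CS250 black
        CS301 black
      CS420 black
      CS310 gray
        CS310→CS301: CS301 black — skip
        CS310→CS250: CS250 black — skip
      CS310 black
      CS470→CS210: CS210 is gray → back edge
First back edge: CS470 → CS210.

CS470→CS210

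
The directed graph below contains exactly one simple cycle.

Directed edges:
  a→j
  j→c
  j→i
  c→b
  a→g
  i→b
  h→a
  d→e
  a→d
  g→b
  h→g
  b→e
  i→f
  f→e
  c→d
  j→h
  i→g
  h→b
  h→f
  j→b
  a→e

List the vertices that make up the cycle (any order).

a, h, j

DFS with gray/black marking from a:
a gray
  e gray
  e black
  j gray
    b gray
      b→e: e black — skip
    b black
    c gray
      d gray
        d→e: e black — skip
      d black
      c→b: b black — skip
    c black
    i gray
      i→b: b black — skip
      g gray
        g→b: b black — skip
      g black
      f gray
        f→e: e black — skip
      f black
    i black
    h gray
      h→f: f black — skip
      h→a: a is gray → back edge
Back edge closes the cycle a → j → h → a; its vertices are {a, h, j}.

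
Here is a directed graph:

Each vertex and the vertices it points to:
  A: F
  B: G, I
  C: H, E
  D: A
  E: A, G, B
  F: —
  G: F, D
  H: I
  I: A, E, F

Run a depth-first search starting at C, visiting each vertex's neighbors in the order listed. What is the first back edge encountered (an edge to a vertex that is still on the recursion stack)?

B→I

DFS from C (visiting each vertex's neighbors in the order listed); mark gray on enter, black on exit:
C gray
  H gray
    I gray
      A gray
        F gray
        F black
      A black
      E gray
        E→A: A black — skip
        G gray
          G→F: F black — skip
          D gray
            D→A: A black — skip
          D black
        G black
        B gray
          B→G: G black — skip
          B→I: I is gray → back edge
First back edge: B → I.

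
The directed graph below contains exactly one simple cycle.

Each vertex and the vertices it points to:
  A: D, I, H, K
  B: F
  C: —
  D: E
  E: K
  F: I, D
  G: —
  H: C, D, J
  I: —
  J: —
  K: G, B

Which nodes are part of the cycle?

B, D, E, F, K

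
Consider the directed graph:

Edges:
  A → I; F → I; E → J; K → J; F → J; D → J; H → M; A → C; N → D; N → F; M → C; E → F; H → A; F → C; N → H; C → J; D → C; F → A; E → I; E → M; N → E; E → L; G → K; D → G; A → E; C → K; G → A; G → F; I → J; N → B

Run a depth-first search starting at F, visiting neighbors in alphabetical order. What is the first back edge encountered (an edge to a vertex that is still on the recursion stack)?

E→F

DFS from F (visiting neighbors in alphabetical order); mark gray on enter, black on exit:
F gray
  A gray
    C gray
      J gray
      J black
      K gray
        K→J: J black — skip
      K black
    C black
    E gray
      E→F: F is gray → back edge
First back edge: E → F.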